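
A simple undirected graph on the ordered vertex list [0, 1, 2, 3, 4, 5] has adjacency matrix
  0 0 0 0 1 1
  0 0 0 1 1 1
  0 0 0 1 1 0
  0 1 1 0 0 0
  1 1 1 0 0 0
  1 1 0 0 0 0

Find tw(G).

A width-2 tree decomposition is:
Bags: B1 = {0, 4, 5}  B2 = {1, 4, 5}  B3 = {1, 2, 4}  B4 = {1, 2, 3}
Tree: B1–B2, B2–B3, B3–B4
Each bag holds 3 vertices, so the decomposition has width 2, which upper-bounds the treewidth. For the lower bound, G contains the cycle 0–5–1–4–0, so G is not a forest; only forests have treewidth ≤ 1, hence tw(G) ≥ 2. Hence tw(G) = 2 exactly.

2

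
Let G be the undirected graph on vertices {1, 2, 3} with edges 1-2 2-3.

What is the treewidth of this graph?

1

A width-1 tree decomposition is:
Bags: B1 = {1, 2}  B2 = {2, 3}
Tree: B1–B2
The largest bag has 2 vertices, giving width 1; this decomposition certifies tw(G) ≤ 1. G has an edge, so its treewidth is at least 1. Therefore the treewidth is 1.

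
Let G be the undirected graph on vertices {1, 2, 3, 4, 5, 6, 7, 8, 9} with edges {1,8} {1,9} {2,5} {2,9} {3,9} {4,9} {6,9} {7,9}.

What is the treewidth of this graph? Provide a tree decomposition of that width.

Treewidth 1.
One optimal decomposition is:
Bags: B1 = {4, 9}  B2 = {1, 9}  B3 = {6, 9}  B4 = {7, 9}  B5 = {1, 8}  B6 = {2, 9}  B7 = {3, 9}  B8 = {2, 5}
Tree: B1–B2, B1–B3, B3–B4, B2–B5, B3–B6, B4–B7, B6–B8

Each bag holds 2 vertices, so the decomposition has width 1, which upper-bounds the treewidth. Since G has at least one edge (e.g. 4–9), it is not an edgeless graph, so tw(G) ≥ 1. Combining the bounds, tw(G) = 1.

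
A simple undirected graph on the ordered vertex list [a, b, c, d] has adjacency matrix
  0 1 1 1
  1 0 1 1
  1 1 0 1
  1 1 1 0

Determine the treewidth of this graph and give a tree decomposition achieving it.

Treewidth 3.
One such decomposition:
Bags: B1 = {a, b, c, d}
Tree: (single bag)

With just one bag of size 4, the width is 4 − 1 = 3, so tw(G) ≤ 3. Conversely, {a, b, c, d} is a clique of size 4, and the vertices of any clique must share a bag in every tree decomposition; so some bag has ≥ 4 vertices and tw(G) ≥ 3. Therefore the treewidth is 3.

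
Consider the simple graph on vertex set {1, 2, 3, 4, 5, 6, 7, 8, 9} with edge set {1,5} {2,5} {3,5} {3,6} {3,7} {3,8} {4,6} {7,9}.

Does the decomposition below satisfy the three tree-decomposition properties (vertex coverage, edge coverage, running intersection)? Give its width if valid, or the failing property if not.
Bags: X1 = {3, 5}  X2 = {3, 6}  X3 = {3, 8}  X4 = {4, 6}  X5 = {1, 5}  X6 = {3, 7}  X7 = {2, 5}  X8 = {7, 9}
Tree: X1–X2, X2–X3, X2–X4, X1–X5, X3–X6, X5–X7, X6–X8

Yes; width 1.

Vertex coverage: the bags together contain {1, 2, 3, 4, 5, 6, 7, 8, 9}, the full vertex set. Edge coverage: each edge of G has both endpoints in at least one bag. Running intersection: for every vertex, the bags containing it form a connected subtree. All three properties hold, so this is a valid tree decomposition of width max|bag| − 1 = 1, and hence tw(G) ≤ 1.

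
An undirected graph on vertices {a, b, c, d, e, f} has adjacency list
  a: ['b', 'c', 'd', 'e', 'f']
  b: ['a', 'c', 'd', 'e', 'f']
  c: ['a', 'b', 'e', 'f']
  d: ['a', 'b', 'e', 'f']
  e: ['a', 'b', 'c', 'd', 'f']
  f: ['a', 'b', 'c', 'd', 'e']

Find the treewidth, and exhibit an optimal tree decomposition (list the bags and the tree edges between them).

Treewidth 4.
One optimal decomposition is:
Bags: B1 = {a, b, c, e, f}  B2 = {a, b, d, e, f}
Tree: B1–B2

Every bag has size at most 5, so the width is 5 − 1 = 4 and tw(G) ≤ 4. Conversely, {a, b, d, e, f} is a clique of size 5, and the vertices of any clique must share a bag in every tree decomposition; so some bag has ≥ 5 vertices and tw(G) ≥ 4. The upper and lower bounds meet at 4, so that is the treewidth.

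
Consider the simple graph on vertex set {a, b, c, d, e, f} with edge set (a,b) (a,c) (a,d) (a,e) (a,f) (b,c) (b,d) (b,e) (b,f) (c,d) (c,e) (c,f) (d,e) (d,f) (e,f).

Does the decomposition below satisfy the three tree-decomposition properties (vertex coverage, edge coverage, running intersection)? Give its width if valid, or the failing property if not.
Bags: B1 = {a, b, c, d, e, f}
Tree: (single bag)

Vertex coverage: the bags together contain {a, b, c, d, e, f}, the full vertex set. Edge coverage: each edge of G has both endpoints in at least one bag. Running intersection: for every vertex, the bags containing it form a connected subtree. All three properties hold, so this is a valid tree decomposition of width max|bag| − 1 = 5, and hence tw(G) ≤ 5.

Yes; width 5.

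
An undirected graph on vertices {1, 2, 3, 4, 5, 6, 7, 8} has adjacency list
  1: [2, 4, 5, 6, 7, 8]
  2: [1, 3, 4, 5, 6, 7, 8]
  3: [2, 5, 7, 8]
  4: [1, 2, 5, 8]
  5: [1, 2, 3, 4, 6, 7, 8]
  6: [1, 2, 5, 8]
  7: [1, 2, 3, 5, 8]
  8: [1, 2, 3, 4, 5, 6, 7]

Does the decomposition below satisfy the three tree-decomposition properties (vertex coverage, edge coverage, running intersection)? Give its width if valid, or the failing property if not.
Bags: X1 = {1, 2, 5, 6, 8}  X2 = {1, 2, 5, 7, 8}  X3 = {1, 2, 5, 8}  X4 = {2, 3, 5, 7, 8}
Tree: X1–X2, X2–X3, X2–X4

A tree decomposition must satisfy three properties: every vertex lies in some bag; for every edge, both endpoints lie together in some bag; and for every vertex, the bags containing it form a connected subtree. Here vertex 4 appears in no bag, so the decomposition is invalid.

No — vertex 4 appears in no bag.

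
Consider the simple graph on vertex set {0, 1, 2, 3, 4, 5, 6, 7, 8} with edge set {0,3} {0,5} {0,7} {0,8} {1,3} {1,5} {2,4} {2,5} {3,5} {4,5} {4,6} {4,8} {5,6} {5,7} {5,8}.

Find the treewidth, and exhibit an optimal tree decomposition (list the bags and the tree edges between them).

The largest bag has 3 vertices, giving width 2; this decomposition certifies tw(G) ≤ 2. On the other hand G contains the 3-clique {0, 5, 8}. A clique must lie in a single bag of any decomposition, so no decomposition can have width below 2. Combining the bounds, tw(G) = 2.

Treewidth 2.
Bags: B1 = {4, 5, 8}  B2 = {0, 5, 8}  B3 = {4, 5, 6}  B4 = {0, 3, 5}  B5 = {1, 3, 5}  B6 = {0, 5, 7}  B7 = {2, 4, 5}
Tree: B1–B2, B1–B3, B2–B4, B4–B5, B2–B6, B3–B7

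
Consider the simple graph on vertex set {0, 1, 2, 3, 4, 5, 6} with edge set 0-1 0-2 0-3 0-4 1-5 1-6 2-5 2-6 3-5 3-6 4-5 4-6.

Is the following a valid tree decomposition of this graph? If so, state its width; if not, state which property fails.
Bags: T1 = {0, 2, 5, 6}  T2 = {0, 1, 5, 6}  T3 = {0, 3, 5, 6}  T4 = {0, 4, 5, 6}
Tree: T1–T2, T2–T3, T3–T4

Every vertex of G appears in some bag (union = {0, 1, 2, 3, 4, 5, 6}); every edge is covered by a bag; and for each vertex v the set of bags containing v is connected in the bag tree. The decomposition is therefore valid. The largest bag has 4 vertices, so the width is 3.

Yes; width 3.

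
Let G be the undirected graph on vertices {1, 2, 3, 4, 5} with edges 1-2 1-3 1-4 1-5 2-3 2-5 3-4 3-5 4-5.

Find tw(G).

A width-3 tree decomposition is:
Bags: B1 = {1, 2, 3, 5}  B2 = {1, 3, 4, 5}
Tree: B1–B2
Each bag holds 4 vertices, so the decomposition has width 3, which upper-bounds the treewidth. For the lower bound, the 4 vertices {1, 2, 3, 5} are pairwise adjacent, and any tree decomposition puts a clique entirely inside one bag — forcing width ≥ 3. Combining the bounds, tw(G) = 3.

3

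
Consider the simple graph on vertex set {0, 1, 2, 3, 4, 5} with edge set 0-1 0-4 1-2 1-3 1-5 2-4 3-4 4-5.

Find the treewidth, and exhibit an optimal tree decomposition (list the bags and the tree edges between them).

Every bag has size at most 3, so the width is 3 − 1 = 2 and tw(G) ≤ 2. The edges 2–4–0–1–2 form a cycle, so G is not a tree and its treewidth is at least 2. Therefore the treewidth is 2.

Treewidth 2.
Bags: B1 = {1, 2, 4}  B2 = {0, 1, 4}  B3 = {1, 4, 5}  B4 = {1, 3, 4}
Tree: B1–B2, B2–B3, B3–B4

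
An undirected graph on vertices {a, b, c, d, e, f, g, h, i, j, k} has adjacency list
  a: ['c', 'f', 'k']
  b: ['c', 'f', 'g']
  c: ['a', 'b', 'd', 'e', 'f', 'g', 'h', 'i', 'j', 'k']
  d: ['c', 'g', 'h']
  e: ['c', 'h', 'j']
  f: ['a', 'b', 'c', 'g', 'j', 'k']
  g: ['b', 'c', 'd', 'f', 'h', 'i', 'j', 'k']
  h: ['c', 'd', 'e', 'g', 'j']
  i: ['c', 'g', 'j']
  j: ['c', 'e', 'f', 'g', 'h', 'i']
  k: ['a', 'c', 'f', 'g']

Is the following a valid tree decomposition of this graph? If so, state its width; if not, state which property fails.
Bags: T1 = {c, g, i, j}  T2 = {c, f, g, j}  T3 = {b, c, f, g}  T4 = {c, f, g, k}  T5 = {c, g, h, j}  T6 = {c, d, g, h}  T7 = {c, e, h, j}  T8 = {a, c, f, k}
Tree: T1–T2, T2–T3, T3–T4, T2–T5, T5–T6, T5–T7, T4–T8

Yes; width 3.

Vertex coverage: the bags together contain {a, b, c, d, e, f, g, h, i, j, k}, the full vertex set. Edge coverage: each edge of G has both endpoints in at least one bag. Running intersection: for every vertex, the bags containing it form a connected subtree. All three properties hold, so this is a valid tree decomposition of width max|bag| − 1 = 3, and hence tw(G) ≤ 3.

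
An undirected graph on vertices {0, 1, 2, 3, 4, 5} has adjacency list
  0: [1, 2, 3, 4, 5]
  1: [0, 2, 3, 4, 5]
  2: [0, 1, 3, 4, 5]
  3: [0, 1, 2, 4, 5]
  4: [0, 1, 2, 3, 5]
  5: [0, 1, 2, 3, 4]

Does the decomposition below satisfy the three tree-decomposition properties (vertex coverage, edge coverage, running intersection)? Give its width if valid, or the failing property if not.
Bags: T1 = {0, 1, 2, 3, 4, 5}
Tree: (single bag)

Yes; width 5.

Vertex coverage: the bags together contain {0, 1, 2, 3, 4, 5}, the full vertex set. Edge coverage: each edge of G has both endpoints in at least one bag. Running intersection: for every vertex, the bags containing it form a connected subtree. All three properties hold, so this is a valid tree decomposition of width max|bag| − 1 = 5, and hence tw(G) ≤ 5.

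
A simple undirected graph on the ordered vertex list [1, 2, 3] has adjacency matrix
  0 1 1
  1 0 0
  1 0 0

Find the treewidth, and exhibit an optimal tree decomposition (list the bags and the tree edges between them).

Treewidth 1.
One optimal decomposition is:
Bags: B1 = {1, 2}  B2 = {1, 3}
Tree: B1–B2

The largest bag has 2 vertices, giving width 1; this decomposition certifies tw(G) ≤ 1. Since G has at least one edge (e.g. 1–2), it is not an edgeless graph, so tw(G) ≥ 1. The upper and lower bounds meet at 1, so that is the treewidth.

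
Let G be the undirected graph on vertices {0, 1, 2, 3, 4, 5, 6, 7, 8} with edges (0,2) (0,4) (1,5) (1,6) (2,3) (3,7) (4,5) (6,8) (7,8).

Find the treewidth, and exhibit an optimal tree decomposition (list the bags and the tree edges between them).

Each bag holds 3 vertices, so the decomposition has width 2, which upper-bounds the treewidth. For the lower bound, G contains the cycle 6–1–5–4–0–2–3–7–8–6, so G is not a forest; only forests have treewidth ≤ 1, hence tw(G) ≥ 2. Hence tw(G) = 2 exactly.

Treewidth 2.
One such decomposition:
Bags: B1 = {1, 5, 6}  B2 = {4, 5, 6}  B3 = {0, 4, 6}  B4 = {0, 2, 6}  B5 = {2, 3, 6}  B6 = {3, 6, 7}  B7 = {6, 7, 8}
Tree: B1–B2, B2–B3, B3–B4, B4–B5, B5–B6, B6–B7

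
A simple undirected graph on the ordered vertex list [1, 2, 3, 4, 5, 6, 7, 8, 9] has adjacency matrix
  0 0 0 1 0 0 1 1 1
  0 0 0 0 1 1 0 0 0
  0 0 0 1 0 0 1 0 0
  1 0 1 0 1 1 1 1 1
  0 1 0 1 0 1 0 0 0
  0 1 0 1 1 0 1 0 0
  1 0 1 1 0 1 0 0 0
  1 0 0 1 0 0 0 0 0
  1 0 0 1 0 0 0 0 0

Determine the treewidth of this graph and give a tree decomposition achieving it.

Treewidth 2.
Bags: B1 = {4, 6, 7}  B2 = {4, 5, 6}  B3 = {3, 4, 7}  B4 = {1, 4, 7}  B5 = {1, 4, 8}  B6 = {2, 5, 6}  B7 = {1, 4, 9}
Tree: B1–B2, B1–B3, B3–B4, B4–B5, B2–B6, B4–B7

Every bag has size at most 3, so the width is 3 − 1 = 2 and tw(G) ≤ 2. On the other hand G contains the 3-clique {2, 5, 6}. A clique must lie in a single bag of any decomposition, so no decomposition can have width below 2. Combining the bounds, tw(G) = 2.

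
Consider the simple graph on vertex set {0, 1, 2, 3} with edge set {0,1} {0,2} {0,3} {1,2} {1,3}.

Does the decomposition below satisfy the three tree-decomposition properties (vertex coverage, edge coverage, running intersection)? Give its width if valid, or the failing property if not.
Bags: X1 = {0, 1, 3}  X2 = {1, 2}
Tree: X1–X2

A tree decomposition must satisfy three properties: every vertex lies in some bag; for every edge, both endpoints lie together in some bag; and for every vertex, the bags containing it form a connected subtree. Here edge (0,2) lies in no bag, so the decomposition is invalid.

No — edge (0,2) lies in no bag.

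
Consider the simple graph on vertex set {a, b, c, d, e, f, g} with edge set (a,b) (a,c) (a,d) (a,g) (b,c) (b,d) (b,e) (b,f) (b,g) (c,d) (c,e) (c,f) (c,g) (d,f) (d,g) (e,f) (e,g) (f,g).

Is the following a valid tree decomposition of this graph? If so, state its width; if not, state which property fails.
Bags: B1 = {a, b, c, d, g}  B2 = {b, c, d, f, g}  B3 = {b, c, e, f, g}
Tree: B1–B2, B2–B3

Vertex coverage: the bags together contain {a, b, c, d, e, f, g}, the full vertex set. Edge coverage: each edge of G has both endpoints in at least one bag. Running intersection: for every vertex, the bags containing it form a connected subtree. All three properties hold, so this is a valid tree decomposition of width max|bag| − 1 = 4, and hence tw(G) ≤ 4.

Yes; width 4.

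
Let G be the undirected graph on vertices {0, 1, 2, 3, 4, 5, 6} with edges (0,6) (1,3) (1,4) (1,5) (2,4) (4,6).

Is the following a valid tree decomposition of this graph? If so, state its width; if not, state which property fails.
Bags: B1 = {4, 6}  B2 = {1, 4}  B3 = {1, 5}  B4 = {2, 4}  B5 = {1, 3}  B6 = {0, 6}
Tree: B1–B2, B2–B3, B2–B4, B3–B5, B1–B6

Yes; width 1.

Every vertex of G appears in some bag (union = {0, 1, 2, 3, 4, 5, 6}); every edge is covered by a bag; and for each vertex v the set of bags containing v is connected in the bag tree. The decomposition is therefore valid. The largest bag has 2 vertices, so the width is 1.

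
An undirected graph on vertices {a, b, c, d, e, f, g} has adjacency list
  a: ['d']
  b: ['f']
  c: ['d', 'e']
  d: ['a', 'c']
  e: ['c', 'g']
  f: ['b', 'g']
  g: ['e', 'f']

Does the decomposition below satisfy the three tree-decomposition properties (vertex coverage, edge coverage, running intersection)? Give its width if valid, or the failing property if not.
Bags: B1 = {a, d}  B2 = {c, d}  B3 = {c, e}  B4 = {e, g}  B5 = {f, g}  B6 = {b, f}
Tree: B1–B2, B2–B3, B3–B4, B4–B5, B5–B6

Vertex coverage: the bags together contain {a, b, c, d, e, f, g}, the full vertex set. Edge coverage: each edge of G has both endpoints in at least one bag. Running intersection: for every vertex, the bags containing it form a connected subtree. All three properties hold, so this is a valid tree decomposition of width max|bag| − 1 = 1, and hence tw(G) ≤ 1.

Yes; width 1.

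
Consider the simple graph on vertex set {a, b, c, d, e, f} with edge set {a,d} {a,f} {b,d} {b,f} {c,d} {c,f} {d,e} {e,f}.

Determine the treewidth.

A width-2 tree decomposition is:
Bags: B1 = {c, d, f}  B2 = {a, d, f}  B3 = {d, e, f}  B4 = {b, d, f}
Tree: B1–B2, B2–B3, B3–B4
Each bag holds 3 vertices, so the decomposition has width 2, which upper-bounds the treewidth. For the lower bound, G contains the cycle c–d–a–f–c, so G is not a forest; only forests have treewidth ≤ 1, hence tw(G) ≥ 2. Hence tw(G) = 2 exactly.

2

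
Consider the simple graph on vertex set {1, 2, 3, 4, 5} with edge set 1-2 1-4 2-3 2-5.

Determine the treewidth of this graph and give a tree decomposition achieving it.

Treewidth 1.
Bags: B1 = {2, 5}  B2 = {2, 3}  B3 = {1, 2}  B4 = {1, 4}
Tree: B1–B2, B1–B3, B3–B4

Each bag holds 2 vertices, so the decomposition has width 1, which upper-bounds the treewidth. Any graph with an edge has treewidth ≥ 1, and G has the edge 2–5. Hence tw(G) = 1 exactly.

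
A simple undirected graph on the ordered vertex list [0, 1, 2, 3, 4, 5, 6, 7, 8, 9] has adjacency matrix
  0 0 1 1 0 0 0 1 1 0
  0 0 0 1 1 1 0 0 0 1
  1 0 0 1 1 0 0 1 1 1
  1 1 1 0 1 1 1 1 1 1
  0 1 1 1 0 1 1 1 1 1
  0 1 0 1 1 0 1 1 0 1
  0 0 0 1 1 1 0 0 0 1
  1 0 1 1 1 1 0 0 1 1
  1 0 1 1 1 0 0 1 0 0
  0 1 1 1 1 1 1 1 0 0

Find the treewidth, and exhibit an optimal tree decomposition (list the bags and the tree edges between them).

The largest bag has 5 vertices, giving width 4; this decomposition certifies tw(G) ≤ 4. Conversely, {0, 2, 3, 7, 8} is a clique of size 5, and the vertices of any clique must share a bag in every tree decomposition; so some bag has ≥ 5 vertices and tw(G) ≥ 4. Combining the bounds, tw(G) = 4.

Treewidth 4.
Bags: B1 = {2, 3, 4, 7, 9}  B2 = {3, 4, 5, 7, 9}  B3 = {2, 3, 4, 7, 8}  B4 = {3, 4, 5, 6, 9}  B5 = {1, 3, 4, 5, 9}  B6 = {0, 2, 3, 7, 8}
Tree: B1–B2, B1–B3, B2–B4, B2–B5, B3–B6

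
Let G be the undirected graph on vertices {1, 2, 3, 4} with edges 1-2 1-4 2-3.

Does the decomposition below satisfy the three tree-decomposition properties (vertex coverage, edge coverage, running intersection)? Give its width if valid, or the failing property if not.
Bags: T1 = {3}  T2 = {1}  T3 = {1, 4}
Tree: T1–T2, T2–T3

No — vertex 2 appears in no bag.

A tree decomposition must satisfy three properties: every vertex lies in some bag; for every edge, both endpoints lie together in some bag; and for every vertex, the bags containing it form a connected subtree. Here vertex 2 appears in no bag, so the decomposition is invalid.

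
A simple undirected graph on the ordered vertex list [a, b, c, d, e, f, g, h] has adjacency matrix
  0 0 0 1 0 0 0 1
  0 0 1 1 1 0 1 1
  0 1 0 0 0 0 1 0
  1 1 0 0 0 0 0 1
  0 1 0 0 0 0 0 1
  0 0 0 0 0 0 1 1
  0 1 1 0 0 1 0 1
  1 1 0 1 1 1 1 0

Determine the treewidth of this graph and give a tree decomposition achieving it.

Each bag holds 3 vertices, so the decomposition has width 2, which upper-bounds the treewidth. For the lower bound, the 3 vertices {a, d, h} are pairwise adjacent, and any tree decomposition puts a clique entirely inside one bag — forcing width ≥ 2. Therefore the treewidth is 2.

Treewidth 2.
One optimal decomposition is:
Bags: B1 = {b, e, h}  B2 = {b, g, h}  B3 = {b, d, h}  B4 = {b, c, g}  B5 = {f, g, h}  B6 = {a, d, h}
Tree: B1–B2, B2–B3, B2–B4, B2–B5, B3–B6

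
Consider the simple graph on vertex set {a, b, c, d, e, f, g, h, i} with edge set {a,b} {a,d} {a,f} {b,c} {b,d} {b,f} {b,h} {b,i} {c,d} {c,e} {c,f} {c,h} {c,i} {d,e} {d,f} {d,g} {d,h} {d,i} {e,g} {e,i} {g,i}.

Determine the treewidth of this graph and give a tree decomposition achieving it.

Treewidth 3.
One such decomposition:
Bags: B1 = {d, e, g, i}  B2 = {c, d, e, i}  B3 = {b, c, d, i}  B4 = {b, c, d, f}  B5 = {a, b, d, f}  B6 = {b, c, d, h}
Tree: B1–B2, B2–B3, B3–B4, B4–B5, B4–B6

Every bag has size at most 4, so the width is 4 − 1 = 3 and tw(G) ≤ 3. For the lower bound, the 4 vertices {d, e, g, i} are pairwise adjacent, and any tree decomposition puts a clique entirely inside one bag — forcing width ≥ 3. Combining the bounds, tw(G) = 3.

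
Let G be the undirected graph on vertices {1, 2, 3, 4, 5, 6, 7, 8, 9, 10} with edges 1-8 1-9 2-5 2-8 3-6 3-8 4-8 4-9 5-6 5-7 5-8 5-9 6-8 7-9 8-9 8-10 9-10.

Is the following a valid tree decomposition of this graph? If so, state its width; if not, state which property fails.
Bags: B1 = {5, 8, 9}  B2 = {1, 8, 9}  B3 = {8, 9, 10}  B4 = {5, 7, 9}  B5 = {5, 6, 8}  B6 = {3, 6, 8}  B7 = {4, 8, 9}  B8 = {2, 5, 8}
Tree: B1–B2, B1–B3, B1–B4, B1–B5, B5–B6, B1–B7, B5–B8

Vertex coverage: the bags together contain {1, 2, 3, 4, 5, 6, 7, 8, 9, 10}, the full vertex set. Edge coverage: each edge of G has both endpoints in at least one bag. Running intersection: for every vertex, the bags containing it form a connected subtree. All three properties hold, so this is a valid tree decomposition of width max|bag| − 1 = 2, and hence tw(G) ≤ 2.

Yes; width 2.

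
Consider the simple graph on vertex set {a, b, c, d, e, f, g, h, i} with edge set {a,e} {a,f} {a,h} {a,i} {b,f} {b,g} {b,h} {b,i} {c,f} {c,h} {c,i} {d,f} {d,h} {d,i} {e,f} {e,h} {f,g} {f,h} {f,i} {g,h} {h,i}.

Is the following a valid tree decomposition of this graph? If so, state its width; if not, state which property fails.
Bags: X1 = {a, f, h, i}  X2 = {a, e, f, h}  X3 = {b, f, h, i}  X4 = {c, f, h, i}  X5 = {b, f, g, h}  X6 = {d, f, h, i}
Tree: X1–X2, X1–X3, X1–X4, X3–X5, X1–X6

Checking the three conditions: (i) the bags cover all of {a, b, c, d, e, f, g, h, i}; (ii) for each edge, some bag contains both endpoints; (iii) the bags containing any fixed vertex form a subtree. All hold, so the decomposition is valid with width 4 − 1 = 3.

Yes; width 3.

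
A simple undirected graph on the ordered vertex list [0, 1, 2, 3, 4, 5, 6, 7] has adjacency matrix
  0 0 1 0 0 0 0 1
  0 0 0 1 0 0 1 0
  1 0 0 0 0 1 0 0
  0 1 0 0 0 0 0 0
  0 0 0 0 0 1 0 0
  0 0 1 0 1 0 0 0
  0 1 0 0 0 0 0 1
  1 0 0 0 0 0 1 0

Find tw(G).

A width-1 tree decomposition is:
Bags: B1 = {4, 5}  B2 = {2, 5}  B3 = {0, 2}  B4 = {0, 7}  B5 = {6, 7}  B6 = {1, 6}  B7 = {1, 3}
Tree: B1–B2, B2–B3, B3–B4, B4–B5, B5–B6, B6–B7
Every bag has size at most 2, so the width is 2 − 1 = 1 and tw(G) ≤ 1. Since G has at least one edge (e.g. 4–5), it is not an edgeless graph, so tw(G) ≥ 1. Therefore the treewidth is 1.

1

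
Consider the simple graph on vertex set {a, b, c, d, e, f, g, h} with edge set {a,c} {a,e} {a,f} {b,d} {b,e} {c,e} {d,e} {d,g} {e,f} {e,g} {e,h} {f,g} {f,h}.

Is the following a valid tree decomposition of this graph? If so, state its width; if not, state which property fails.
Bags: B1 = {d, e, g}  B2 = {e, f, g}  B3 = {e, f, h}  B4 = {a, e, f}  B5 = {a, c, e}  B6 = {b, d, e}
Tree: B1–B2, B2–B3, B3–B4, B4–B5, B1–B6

Vertex coverage: the bags together contain {a, b, c, d, e, f, g, h}, the full vertex set. Edge coverage: each edge of G has both endpoints in at least one bag. Running intersection: for every vertex, the bags containing it form a connected subtree. All three properties hold, so this is a valid tree decomposition of width max|bag| − 1 = 2, and hence tw(G) ≤ 2.

Yes; width 2.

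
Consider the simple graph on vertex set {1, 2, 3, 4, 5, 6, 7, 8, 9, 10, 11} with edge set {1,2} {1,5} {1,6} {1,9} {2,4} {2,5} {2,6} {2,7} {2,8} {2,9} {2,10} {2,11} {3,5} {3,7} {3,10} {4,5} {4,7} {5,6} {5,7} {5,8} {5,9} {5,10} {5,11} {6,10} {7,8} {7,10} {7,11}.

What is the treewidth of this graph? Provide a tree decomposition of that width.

Treewidth 3.
Bags: B1 = {2, 5, 7, 10}  B2 = {2, 5, 7, 11}  B3 = {3, 5, 7, 10}  B4 = {2, 5, 7, 8}  B5 = {2, 5, 6, 10}  B6 = {2, 4, 5, 7}  B7 = {1, 2, 5, 6}  B8 = {1, 2, 5, 9}
Tree: B1–B2, B1–B3, B1–B4, B1–B5, B1–B6, B5–B7, B7–B8

Each bag holds 4 vertices, so the decomposition has width 3, which upper-bounds the treewidth. For the lower bound, the 4 vertices {1, 2, 5, 9} are pairwise adjacent, and any tree decomposition puts a clique entirely inside one bag — forcing width ≥ 3. Therefore the treewidth is 3.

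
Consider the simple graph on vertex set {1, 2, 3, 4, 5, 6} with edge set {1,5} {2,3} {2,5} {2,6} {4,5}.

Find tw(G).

A width-1 tree decomposition is:
Bags: B1 = {2, 5}  B2 = {2, 3}  B3 = {1, 5}  B4 = {2, 6}  B5 = {4, 5}
Tree: B1–B2, B1–B3, B1–B4, B1–B5
Each bag holds 2 vertices, so the decomposition has width 1, which upper-bounds the treewidth. G has an edge, so its treewidth is at least 1. The upper and lower bounds meet at 1, so that is the treewidth.

1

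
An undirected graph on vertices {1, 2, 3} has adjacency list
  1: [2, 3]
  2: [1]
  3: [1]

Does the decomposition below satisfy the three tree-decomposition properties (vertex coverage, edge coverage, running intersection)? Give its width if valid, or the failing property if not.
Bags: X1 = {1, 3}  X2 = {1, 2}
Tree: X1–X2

Every vertex of G appears in some bag (union = {1, 2, 3}); every edge is covered by a bag; and for each vertex v the set of bags containing v is connected in the bag tree. The decomposition is therefore valid. The largest bag has 2 vertices, so the width is 1.

Yes; width 1.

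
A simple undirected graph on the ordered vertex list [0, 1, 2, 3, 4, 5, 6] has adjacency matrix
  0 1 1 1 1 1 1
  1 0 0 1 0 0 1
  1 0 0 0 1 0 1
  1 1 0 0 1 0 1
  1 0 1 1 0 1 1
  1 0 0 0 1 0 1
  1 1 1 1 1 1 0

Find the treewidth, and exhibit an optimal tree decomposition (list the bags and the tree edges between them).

The largest bag has 4 vertices, giving width 3; this decomposition certifies tw(G) ≤ 3. On the other hand G contains the 4-clique {0, 1, 3, 6}. A clique must lie in a single bag of any decomposition, so no decomposition can have width below 3. The upper and lower bounds meet at 3, so that is the treewidth.

Treewidth 3.
One such decomposition:
Bags: B1 = {0, 2, 4, 6}  B2 = {0, 4, 5, 6}  B3 = {0, 3, 4, 6}  B4 = {0, 1, 3, 6}
Tree: B1–B2, B2–B3, B3–B4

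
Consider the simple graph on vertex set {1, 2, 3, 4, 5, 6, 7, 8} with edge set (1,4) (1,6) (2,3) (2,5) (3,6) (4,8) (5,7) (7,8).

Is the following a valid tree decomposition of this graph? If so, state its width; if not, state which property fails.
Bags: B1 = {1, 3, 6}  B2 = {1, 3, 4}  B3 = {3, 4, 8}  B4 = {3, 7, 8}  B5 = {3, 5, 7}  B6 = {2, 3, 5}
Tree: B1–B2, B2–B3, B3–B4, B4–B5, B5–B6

Vertex coverage: the bags together contain {1, 2, 3, 4, 5, 6, 7, 8}, the full vertex set. Edge coverage: each edge of G has both endpoints in at least one bag. Running intersection: for every vertex, the bags containing it form a connected subtree. All three properties hold, so this is a valid tree decomposition of width max|bag| − 1 = 2, and hence tw(G) ≤ 2.

Yes; width 2.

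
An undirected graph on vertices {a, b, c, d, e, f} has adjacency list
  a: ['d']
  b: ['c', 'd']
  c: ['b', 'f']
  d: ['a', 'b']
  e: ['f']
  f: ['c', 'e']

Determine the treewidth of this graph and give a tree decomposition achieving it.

Treewidth 1.
One such decomposition:
Bags: B1 = {a, d}  B2 = {b, d}  B3 = {b, c}  B4 = {c, f}  B5 = {e, f}
Tree: B1–B2, B2–B3, B3–B4, B4–B5

Every bag has size at most 2, so the width is 2 − 1 = 1 and tw(G) ≤ 1. G has an edge, so its treewidth is at least 1. Therefore the treewidth is 1.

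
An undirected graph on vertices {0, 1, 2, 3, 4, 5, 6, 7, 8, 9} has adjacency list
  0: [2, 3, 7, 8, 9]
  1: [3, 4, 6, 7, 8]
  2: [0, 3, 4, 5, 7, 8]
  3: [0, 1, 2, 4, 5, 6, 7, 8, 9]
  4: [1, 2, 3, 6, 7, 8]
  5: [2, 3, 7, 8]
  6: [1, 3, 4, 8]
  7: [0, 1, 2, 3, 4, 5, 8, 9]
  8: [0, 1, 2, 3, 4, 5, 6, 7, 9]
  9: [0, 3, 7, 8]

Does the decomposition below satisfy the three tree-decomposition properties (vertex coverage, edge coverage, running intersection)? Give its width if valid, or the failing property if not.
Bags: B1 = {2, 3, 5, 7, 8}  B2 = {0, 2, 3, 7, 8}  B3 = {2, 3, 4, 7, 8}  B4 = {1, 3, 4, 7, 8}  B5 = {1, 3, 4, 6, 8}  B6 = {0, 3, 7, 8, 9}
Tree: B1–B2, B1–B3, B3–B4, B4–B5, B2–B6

Checking the three conditions: (i) the bags cover all of {0, 1, 2, 3, 4, 5, 6, 7, 8, 9}; (ii) for each edge, some bag contains both endpoints; (iii) the bags containing any fixed vertex form a subtree. All hold, so the decomposition is valid with width 5 − 1 = 4.

Yes; width 4.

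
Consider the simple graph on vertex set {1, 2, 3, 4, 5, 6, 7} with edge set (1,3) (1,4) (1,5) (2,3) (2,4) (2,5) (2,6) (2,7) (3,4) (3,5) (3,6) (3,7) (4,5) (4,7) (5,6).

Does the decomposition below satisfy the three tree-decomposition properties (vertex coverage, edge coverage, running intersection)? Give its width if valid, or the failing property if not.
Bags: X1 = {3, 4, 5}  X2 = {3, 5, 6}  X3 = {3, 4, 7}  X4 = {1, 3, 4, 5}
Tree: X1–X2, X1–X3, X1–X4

A tree decomposition must satisfy three properties: every vertex lies in some bag; for every edge, both endpoints lie together in some bag; and for every vertex, the bags containing it form a connected subtree. Here vertex 2 appears in no bag, so the decomposition is invalid.

No — vertex 2 appears in no bag.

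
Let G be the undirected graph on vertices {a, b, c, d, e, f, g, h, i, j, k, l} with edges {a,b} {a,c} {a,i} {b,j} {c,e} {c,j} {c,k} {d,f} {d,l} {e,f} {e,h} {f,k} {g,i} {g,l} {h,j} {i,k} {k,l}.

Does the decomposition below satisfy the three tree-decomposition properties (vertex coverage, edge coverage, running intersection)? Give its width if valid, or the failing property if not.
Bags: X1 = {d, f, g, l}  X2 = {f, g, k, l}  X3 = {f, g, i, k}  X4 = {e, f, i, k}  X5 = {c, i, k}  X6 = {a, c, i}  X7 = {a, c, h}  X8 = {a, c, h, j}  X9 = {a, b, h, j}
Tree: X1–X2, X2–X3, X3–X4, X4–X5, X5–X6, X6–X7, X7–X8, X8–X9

A tree decomposition must satisfy three properties: every vertex lies in some bag; for every edge, both endpoints lie together in some bag; and for every vertex, the bags containing it form a connected subtree. Here edge (e,c) lies in no bag, so the decomposition is invalid.

No — edge (e,c) lies in no bag.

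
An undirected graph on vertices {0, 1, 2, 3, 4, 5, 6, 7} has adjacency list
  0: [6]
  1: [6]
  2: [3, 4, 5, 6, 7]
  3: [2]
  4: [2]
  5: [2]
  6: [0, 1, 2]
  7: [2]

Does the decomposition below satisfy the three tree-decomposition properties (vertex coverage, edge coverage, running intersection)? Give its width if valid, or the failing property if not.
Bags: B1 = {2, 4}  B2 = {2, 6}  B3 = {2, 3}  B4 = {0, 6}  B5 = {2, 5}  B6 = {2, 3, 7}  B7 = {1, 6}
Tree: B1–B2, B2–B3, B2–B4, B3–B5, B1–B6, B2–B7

A tree decomposition must satisfy three properties: every vertex lies in some bag; for every edge, both endpoints lie together in some bag; and for every vertex, the bags containing it form a connected subtree. Here bags containing vertex 3 are not connected in the tree, so the decomposition is invalid.

No — bags containing vertex 3 are not connected in the tree.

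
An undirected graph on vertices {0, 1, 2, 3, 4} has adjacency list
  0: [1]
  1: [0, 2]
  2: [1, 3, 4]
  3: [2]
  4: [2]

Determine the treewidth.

1

A width-1 tree decomposition is:
Bags: B1 = {2, 3}  B2 = {2, 4}  B3 = {1, 2}  B4 = {0, 1}
Tree: B1–B2, B1–B3, B3–B4
The largest bag has 2 vertices, giving width 1; this decomposition certifies tw(G) ≤ 1. Any graph with an edge has treewidth ≥ 1, and G has the edge 3–2. Combining the bounds, tw(G) = 1.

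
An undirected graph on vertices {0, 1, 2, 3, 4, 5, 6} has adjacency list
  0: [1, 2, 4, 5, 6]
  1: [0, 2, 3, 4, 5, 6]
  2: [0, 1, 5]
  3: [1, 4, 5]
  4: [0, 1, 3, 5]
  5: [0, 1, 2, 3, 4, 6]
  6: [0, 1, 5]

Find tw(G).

3

A width-3 tree decomposition is:
Bags: B1 = {1, 3, 4, 5}  B2 = {0, 1, 4, 5}  B3 = {0, 1, 5, 6}  B4 = {0, 1, 2, 5}
Tree: B1–B2, B2–B3, B2–B4
The largest bag has 4 vertices, giving width 3; this decomposition certifies tw(G) ≤ 3. Conversely, {0, 1, 2, 5} is a clique of size 4, and the vertices of any clique must share a bag in every tree decomposition; so some bag has ≥ 4 vertices and tw(G) ≥ 3. Therefore the treewidth is 3.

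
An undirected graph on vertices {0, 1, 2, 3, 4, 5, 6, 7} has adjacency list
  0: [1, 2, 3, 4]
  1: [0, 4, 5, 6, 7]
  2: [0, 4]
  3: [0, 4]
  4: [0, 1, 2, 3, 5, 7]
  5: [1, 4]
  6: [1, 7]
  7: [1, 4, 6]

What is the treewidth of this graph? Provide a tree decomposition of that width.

The largest bag has 3 vertices, giving width 2; this decomposition certifies tw(G) ≤ 2. Conversely, {0, 1, 4} is a clique of size 3, and the vertices of any clique must share a bag in every tree decomposition; so some bag has ≥ 3 vertices and tw(G) ≥ 2. Hence tw(G) = 2 exactly.

Treewidth 2.
One optimal decomposition is:
Bags: B1 = {0, 1, 4}  B2 = {0, 3, 4}  B3 = {1, 4, 7}  B4 = {0, 2, 4}  B5 = {1, 4, 5}  B6 = {1, 6, 7}
Tree: B1–B2, B1–B3, B2–B4, B3–B5, B3–B6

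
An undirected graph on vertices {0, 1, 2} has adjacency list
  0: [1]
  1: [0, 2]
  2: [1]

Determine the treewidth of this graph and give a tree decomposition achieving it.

Treewidth 1.
One optimal decomposition is:
Bags: B1 = {1, 2}  B2 = {0, 1}
Tree: B1–B2

The largest bag has 2 vertices, giving width 1; this decomposition certifies tw(G) ≤ 1. Since G has at least one edge (e.g. 2–1), it is not an edgeless graph, so tw(G) ≥ 1. Combining the bounds, tw(G) = 1.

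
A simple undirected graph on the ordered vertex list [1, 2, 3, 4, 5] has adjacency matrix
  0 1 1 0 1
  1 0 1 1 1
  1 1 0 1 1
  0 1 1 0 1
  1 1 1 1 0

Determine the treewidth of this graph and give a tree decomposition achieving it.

Treewidth 3.
Bags: B1 = {1, 2, 3, 5}  B2 = {2, 3, 4, 5}
Tree: B1–B2

Each bag holds 4 vertices, so the decomposition has width 3, which upper-bounds the treewidth. For the lower bound, the 4 vertices {1, 2, 3, 5} are pairwise adjacent, and any tree decomposition puts a clique entirely inside one bag — forcing width ≥ 3. Hence tw(G) = 3 exactly.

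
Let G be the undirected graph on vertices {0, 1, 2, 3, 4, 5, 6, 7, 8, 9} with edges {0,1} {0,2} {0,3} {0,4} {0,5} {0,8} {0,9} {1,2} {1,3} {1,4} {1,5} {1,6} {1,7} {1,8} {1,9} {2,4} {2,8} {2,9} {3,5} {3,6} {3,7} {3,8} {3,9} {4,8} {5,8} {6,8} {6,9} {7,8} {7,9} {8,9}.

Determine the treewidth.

4

A width-4 tree decomposition is:
Bags: B1 = {0, 1, 3, 8, 9}  B2 = {0, 1, 2, 8, 9}  B3 = {1, 3, 6, 8, 9}  B4 = {1, 3, 7, 8, 9}  B5 = {0, 1, 3, 5, 8}  B6 = {0, 1, 2, 4, 8}
Tree: B1–B2, B1–B3, B3–B4, B1–B5, B2–B6
Each bag holds 5 vertices, so the decomposition has width 4, which upper-bounds the treewidth. For the lower bound, the 5 vertices {0, 1, 2, 8, 9} are pairwise adjacent, and any tree decomposition puts a clique entirely inside one bag — forcing width ≥ 4. The upper and lower bounds meet at 4, so that is the treewidth.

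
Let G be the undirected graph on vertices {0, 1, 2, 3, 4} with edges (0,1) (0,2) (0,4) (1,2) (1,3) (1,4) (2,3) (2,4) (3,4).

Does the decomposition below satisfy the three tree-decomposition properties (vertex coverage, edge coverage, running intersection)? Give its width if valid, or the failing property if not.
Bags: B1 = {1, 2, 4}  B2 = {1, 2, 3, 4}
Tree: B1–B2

A tree decomposition must satisfy three properties: every vertex lies in some bag; for every edge, both endpoints lie together in some bag; and for every vertex, the bags containing it form a connected subtree. Here vertex 0 appears in no bag, so the decomposition is invalid.

No — vertex 0 appears in no bag.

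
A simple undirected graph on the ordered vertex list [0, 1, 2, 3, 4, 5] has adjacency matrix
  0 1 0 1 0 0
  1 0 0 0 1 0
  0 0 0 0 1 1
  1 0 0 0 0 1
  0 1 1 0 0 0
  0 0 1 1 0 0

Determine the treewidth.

2

A width-2 tree decomposition is:
Bags: B1 = {0, 1, 4}  B2 = {0, 2, 4}  B3 = {0, 2, 5}  B4 = {0, 3, 5}
Tree: B1–B2, B2–B3, B3–B4
The largest bag has 3 vertices, giving width 2; this decomposition certifies tw(G) ≤ 2. The edges 0–1–4–2–5–3–0 form a cycle, so G is not a tree and its treewidth is at least 2. Hence tw(G) = 2 exactly.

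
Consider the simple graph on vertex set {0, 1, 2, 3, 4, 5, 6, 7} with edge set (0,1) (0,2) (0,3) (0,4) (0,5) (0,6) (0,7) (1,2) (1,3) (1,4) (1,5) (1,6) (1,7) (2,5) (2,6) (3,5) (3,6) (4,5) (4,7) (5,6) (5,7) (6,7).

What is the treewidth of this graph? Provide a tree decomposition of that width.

Each bag holds 5 vertices, so the decomposition has width 4, which upper-bounds the treewidth. Conversely, {0, 1, 4, 5, 7} is a clique of size 5, and the vertices of any clique must share a bag in every tree decomposition; so some bag has ≥ 5 vertices and tw(G) ≥ 4. Combining the bounds, tw(G) = 4.

Treewidth 4.
One optimal decomposition is:
Bags: B1 = {0, 1, 5, 6, 7}  B2 = {0, 1, 4, 5, 7}  B3 = {0, 1, 2, 5, 6}  B4 = {0, 1, 3, 5, 6}
Tree: B1–B2, B1–B3, B3–B4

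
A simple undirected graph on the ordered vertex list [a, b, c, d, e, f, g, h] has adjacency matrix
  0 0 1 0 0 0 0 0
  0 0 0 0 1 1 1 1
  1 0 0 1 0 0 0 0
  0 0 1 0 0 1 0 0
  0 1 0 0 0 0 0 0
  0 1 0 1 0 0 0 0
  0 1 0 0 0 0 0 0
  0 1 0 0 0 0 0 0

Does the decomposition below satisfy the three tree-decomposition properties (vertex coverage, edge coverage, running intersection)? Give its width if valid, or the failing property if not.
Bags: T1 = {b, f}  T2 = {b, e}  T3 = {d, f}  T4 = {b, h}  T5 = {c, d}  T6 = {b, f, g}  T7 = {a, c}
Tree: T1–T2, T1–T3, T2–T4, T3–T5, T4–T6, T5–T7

No — bags containing vertex f are not connected in the tree.

A tree decomposition must satisfy three properties: every vertex lies in some bag; for every edge, both endpoints lie together in some bag; and for every vertex, the bags containing it form a connected subtree. Here bags containing vertex f are not connected in the tree, so the decomposition is invalid.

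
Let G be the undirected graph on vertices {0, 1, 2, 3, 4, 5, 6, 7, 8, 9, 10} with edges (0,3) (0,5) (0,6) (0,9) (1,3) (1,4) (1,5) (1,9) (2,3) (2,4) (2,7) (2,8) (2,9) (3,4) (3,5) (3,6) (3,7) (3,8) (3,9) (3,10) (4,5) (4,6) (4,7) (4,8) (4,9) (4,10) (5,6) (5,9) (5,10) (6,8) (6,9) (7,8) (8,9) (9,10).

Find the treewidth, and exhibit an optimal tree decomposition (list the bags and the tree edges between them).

Treewidth 4.
One optimal decomposition is:
Bags: B1 = {3, 4, 5, 6, 9}  B2 = {3, 4, 6, 8, 9}  B3 = {0, 3, 5, 6, 9}  B4 = {1, 3, 4, 5, 9}  B5 = {2, 3, 4, 8, 9}  B6 = {3, 4, 5, 9, 10}  B7 = {2, 3, 4, 7, 8}
Tree: B1–B2, B1–B3, B1–B4, B2–B5, B1–B6, B5–B7

Every bag has size at most 5, so the width is 5 − 1 = 4 and tw(G) ≤ 4. For the lower bound, the 5 vertices {0, 3, 5, 6, 9} are pairwise adjacent, and any tree decomposition puts a clique entirely inside one bag — forcing width ≥ 4. Combining the bounds, tw(G) = 4.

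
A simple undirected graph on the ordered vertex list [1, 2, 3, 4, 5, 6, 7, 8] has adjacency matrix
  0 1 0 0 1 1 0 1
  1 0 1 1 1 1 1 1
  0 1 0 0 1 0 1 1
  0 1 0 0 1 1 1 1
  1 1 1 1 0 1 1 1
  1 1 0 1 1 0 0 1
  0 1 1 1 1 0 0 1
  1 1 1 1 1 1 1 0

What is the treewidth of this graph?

A width-4 tree decomposition is:
Bags: B1 = {1, 2, 5, 6, 8}  B2 = {2, 4, 5, 6, 8}  B3 = {2, 4, 5, 7, 8}  B4 = {2, 3, 5, 7, 8}
Tree: B1–B2, B2–B3, B3–B4
Every bag has size at most 5, so the width is 5 − 1 = 4 and tw(G) ≤ 4. For the lower bound, the 5 vertices {1, 2, 5, 6, 8} are pairwise adjacent, and any tree decomposition puts a clique entirely inside one bag — forcing width ≥ 4. Combining the bounds, tw(G) = 4.

4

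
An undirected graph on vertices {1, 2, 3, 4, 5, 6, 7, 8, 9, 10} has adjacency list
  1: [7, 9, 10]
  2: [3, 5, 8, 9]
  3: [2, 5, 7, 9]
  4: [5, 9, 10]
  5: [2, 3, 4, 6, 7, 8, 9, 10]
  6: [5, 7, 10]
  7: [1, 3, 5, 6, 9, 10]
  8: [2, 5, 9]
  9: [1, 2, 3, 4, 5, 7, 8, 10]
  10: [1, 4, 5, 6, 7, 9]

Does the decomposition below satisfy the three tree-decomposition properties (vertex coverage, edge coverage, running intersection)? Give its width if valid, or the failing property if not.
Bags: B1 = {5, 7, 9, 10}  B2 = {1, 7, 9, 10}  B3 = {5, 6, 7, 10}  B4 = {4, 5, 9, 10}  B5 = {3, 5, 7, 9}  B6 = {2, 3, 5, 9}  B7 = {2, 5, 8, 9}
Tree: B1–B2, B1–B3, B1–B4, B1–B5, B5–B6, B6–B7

Vertex coverage: the bags together contain {1, 2, 3, 4, 5, 6, 7, 8, 9, 10}, the full vertex set. Edge coverage: each edge of G has both endpoints in at least one bag. Running intersection: for every vertex, the bags containing it form a connected subtree. All three properties hold, so this is a valid tree decomposition of width max|bag| − 1 = 3, and hence tw(G) ≤ 3.

Yes; width 3.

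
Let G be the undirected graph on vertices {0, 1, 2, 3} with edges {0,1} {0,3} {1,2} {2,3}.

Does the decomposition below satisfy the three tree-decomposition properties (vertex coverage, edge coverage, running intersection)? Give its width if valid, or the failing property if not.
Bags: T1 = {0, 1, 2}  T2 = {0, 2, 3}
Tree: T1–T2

Yes; width 2.

Every vertex of G appears in some bag (union = {0, 1, 2, 3}); every edge is covered by a bag; and for each vertex v the set of bags containing v is connected in the bag tree. The decomposition is therefore valid. The largest bag has 3 vertices, so the width is 2.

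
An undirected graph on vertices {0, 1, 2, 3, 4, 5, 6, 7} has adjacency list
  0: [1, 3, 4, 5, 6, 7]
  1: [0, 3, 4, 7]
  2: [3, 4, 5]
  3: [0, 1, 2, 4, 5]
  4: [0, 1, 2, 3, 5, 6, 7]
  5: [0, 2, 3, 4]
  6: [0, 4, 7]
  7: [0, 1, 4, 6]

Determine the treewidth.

3

A width-3 tree decomposition is:
Bags: B1 = {0, 3, 4, 5}  B2 = {0, 1, 3, 4}  B3 = {0, 1, 4, 7}  B4 = {2, 3, 4, 5}  B5 = {0, 4, 6, 7}
Tree: B1–B2, B2–B3, B1–B4, B3–B5
Each bag holds 4 vertices, so the decomposition has width 3, which upper-bounds the treewidth. For the lower bound, the 4 vertices {0, 1, 3, 4} are pairwise adjacent, and any tree decomposition puts a clique entirely inside one bag — forcing width ≥ 3. Combining the bounds, tw(G) = 3.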